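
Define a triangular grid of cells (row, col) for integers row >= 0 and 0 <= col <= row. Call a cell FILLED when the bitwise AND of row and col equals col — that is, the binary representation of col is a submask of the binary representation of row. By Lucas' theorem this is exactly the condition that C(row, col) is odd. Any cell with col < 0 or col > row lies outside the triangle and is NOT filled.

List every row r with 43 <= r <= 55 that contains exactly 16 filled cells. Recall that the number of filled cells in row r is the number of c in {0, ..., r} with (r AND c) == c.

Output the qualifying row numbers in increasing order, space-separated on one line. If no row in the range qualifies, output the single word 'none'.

Answer: 43 45 46 51 53 54

Derivation:
Row r has 2^popcount(r) filled cells, so we need popcount(r) = log2(16) = 4.
Scan r = 43..55 and keep those with exactly 4 one-bits:
r=43=101011 popcount=4 -> KEEP
r=44=101100 popcount=3 -> skip
r=45=101101 popcount=4 -> KEEP
r=46=101110 popcount=4 -> KEEP
r=47=101111 popcount=5 -> skip
r=48=110000 popcount=2 -> skip
r=49=110001 popcount=3 -> skip
r=50=110010 popcount=3 -> skip
r=51=110011 popcount=4 -> KEEP
r=52=110100 popcount=3 -> skip
r=53=110101 popcount=4 -> KEEP
r=54=110110 popcount=4 -> KEEP
r=55=110111 popcount=5 -> skip
Kept rows: 43 45 46 51 53 54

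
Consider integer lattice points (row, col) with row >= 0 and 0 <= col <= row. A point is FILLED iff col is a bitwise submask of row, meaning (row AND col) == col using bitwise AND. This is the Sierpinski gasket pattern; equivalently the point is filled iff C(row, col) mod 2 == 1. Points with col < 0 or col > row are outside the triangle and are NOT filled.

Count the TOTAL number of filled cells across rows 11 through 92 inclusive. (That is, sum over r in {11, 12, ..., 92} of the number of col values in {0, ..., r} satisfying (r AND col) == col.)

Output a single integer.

r11=1011 pc3: +8 =8
r12=1100 pc2: +4 =12
r13=1101 pc3: +8 =20
r14=1110 pc3: +8 =28
r15=1111 pc4: +16 =44
r16=10000 pc1: +2 =46
r17=10001 pc2: +4 =50
r18=10010 pc2: +4 =54
r19=10011 pc3: +8 =62
r20=10100 pc2: +4 =66
r21=10101 pc3: +8 =74
r22=10110 pc3: +8 =82
r23=10111 pc4: +16 =98
r24=11000 pc2: +4 =102
r25=11001 pc3: +8 =110
r26=11010 pc3: +8 =118
r27=11011 pc4: +16 =134
r28=11100 pc3: +8 =142
r29=11101 pc4: +16 =158
r30=11110 pc4: +16 =174
r31=11111 pc5: +32 =206
r32=100000 pc1: +2 =208
r33=100001 pc2: +4 =212
r34=100010 pc2: +4 =216
r35=100011 pc3: +8 =224
r36=100100 pc2: +4 =228
r37=100101 pc3: +8 =236
r38=100110 pc3: +8 =244
r39=100111 pc4: +16 =260
r40=101000 pc2: +4 =264
r41=101001 pc3: +8 =272
r42=101010 pc3: +8 =280
r43=101011 pc4: +16 =296
r44=101100 pc3: +8 =304
r45=101101 pc4: +16 =320
r46=101110 pc4: +16 =336
r47=101111 pc5: +32 =368
r48=110000 pc2: +4 =372
r49=110001 pc3: +8 =380
r50=110010 pc3: +8 =388
r51=110011 pc4: +16 =404
r52=110100 pc3: +8 =412
r53=110101 pc4: +16 =428
r54=110110 pc4: +16 =444
r55=110111 pc5: +32 =476
r56=111000 pc3: +8 =484
r57=111001 pc4: +16 =500
r58=111010 pc4: +16 =516
r59=111011 pc5: +32 =548
r60=111100 pc4: +16 =564
r61=111101 pc5: +32 =596
r62=111110 pc5: +32 =628
r63=111111 pc6: +64 =692
r64=1000000 pc1: +2 =694
r65=1000001 pc2: +4 =698
r66=1000010 pc2: +4 =702
r67=1000011 pc3: +8 =710
r68=1000100 pc2: +4 =714
r69=1000101 pc3: +8 =722
r70=1000110 pc3: +8 =730
r71=1000111 pc4: +16 =746
r72=1001000 pc2: +4 =750
r73=1001001 pc3: +8 =758
r74=1001010 pc3: +8 =766
r75=1001011 pc4: +16 =782
r76=1001100 pc3: +8 =790
r77=1001101 pc4: +16 =806
r78=1001110 pc4: +16 =822
r79=1001111 pc5: +32 =854
r80=1010000 pc2: +4 =858
r81=1010001 pc3: +8 =866
r82=1010010 pc3: +8 =874
r83=1010011 pc4: +16 =890
r84=1010100 pc3: +8 =898
r85=1010101 pc4: +16 =914
r86=1010110 pc4: +16 =930
r87=1010111 pc5: +32 =962
r88=1011000 pc3: +8 =970
r89=1011001 pc4: +16 =986
r90=1011010 pc4: +16 =1002
r91=1011011 pc5: +32 =1034
r92=1011100 pc4: +16 =1050

Answer: 1050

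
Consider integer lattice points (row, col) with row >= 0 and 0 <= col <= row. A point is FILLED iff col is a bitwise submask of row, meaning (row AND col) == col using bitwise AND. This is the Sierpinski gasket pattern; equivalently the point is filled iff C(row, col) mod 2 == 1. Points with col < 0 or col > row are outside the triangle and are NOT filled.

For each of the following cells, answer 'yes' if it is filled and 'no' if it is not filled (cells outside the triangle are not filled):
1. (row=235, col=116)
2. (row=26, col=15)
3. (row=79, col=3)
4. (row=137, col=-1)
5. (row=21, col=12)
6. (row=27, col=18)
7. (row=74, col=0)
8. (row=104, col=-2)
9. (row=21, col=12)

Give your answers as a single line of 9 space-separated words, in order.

Answer: no no yes no no yes yes no no

Derivation:
(235,116): row=0b11101011, col=0b1110100, row AND col = 0b1100000 = 96; 96 != 116 -> empty
(26,15): row=0b11010, col=0b1111, row AND col = 0b1010 = 10; 10 != 15 -> empty
(79,3): row=0b1001111, col=0b11, row AND col = 0b11 = 3; 3 == 3 -> filled
(137,-1): col outside [0, 137] -> not filled
(21,12): row=0b10101, col=0b1100, row AND col = 0b100 = 4; 4 != 12 -> empty
(27,18): row=0b11011, col=0b10010, row AND col = 0b10010 = 18; 18 == 18 -> filled
(74,0): row=0b1001010, col=0b0, row AND col = 0b0 = 0; 0 == 0 -> filled
(104,-2): col outside [0, 104] -> not filled
(21,12): row=0b10101, col=0b1100, row AND col = 0b100 = 4; 4 != 12 -> empty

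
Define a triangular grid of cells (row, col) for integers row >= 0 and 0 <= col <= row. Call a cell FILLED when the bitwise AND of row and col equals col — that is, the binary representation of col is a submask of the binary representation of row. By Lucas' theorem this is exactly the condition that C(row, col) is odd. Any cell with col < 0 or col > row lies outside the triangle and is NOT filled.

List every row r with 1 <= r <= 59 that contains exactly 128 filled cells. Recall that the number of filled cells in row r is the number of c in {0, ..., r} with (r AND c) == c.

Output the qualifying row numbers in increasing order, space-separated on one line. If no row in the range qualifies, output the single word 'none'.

Row r has 2^popcount(r) filled cells, so we need popcount(r) = log2(128) = 7.
Scan r = 1..59 and keep those with exactly 7 one-bits:
r=1=1 popcount=1 -> skip
r=2=10 popcount=1 -> skip
r=3=11 popcount=2 -> skip
r=4=100 popcount=1 -> skip
r=5=101 popcount=2 -> skip
r=6=110 popcount=2 -> skip
r=7=111 popcount=3 -> skip
r=8=1000 popcount=1 -> skip
r=9=1001 popcount=2 -> skip
r=10=1010 popcount=2 -> skip
r=11=1011 popcount=3 -> skip
r=12=1100 popcount=2 -> skip
r=13=1101 popcount=3 -> skip
r=14=1110 popcount=3 -> skip
r=15=1111 popcount=4 -> skip
r=16=10000 popcount=1 -> skip
r=17=10001 popcount=2 -> skip
r=18=10010 popcount=2 -> skip
r=19=10011 popcount=3 -> skip
r=20=10100 popcount=2 -> skip
r=21=10101 popcount=3 -> skip
r=22=10110 popcount=3 -> skip
r=23=10111 popcount=4 -> skip
r=24=11000 popcount=2 -> skip
r=25=11001 popcount=3 -> skip
r=26=11010 popcount=3 -> skip
r=27=11011 popcount=4 -> skip
r=28=11100 popcount=3 -> skip
r=29=11101 popcount=4 -> skip
r=30=11110 popcount=4 -> skip
r=31=11111 popcount=5 -> skip
r=32=100000 popcount=1 -> skip
r=33=100001 popcount=2 -> skip
r=34=100010 popcount=2 -> skip
r=35=100011 popcount=3 -> skip
r=36=100100 popcount=2 -> skip
r=37=100101 popcount=3 -> skip
r=38=100110 popcount=3 -> skip
r=39=100111 popcount=4 -> skip
r=40=101000 popcount=2 -> skip
r=41=101001 popcount=3 -> skip
r=42=101010 popcount=3 -> skip
r=43=101011 popcount=4 -> skip
r=44=101100 popcount=3 -> skip
r=45=101101 popcount=4 -> skip
r=46=101110 popcount=4 -> skip
r=47=101111 popcount=5 -> skip
r=48=110000 popcount=2 -> skip
r=49=110001 popcount=3 -> skip
r=50=110010 popcount=3 -> skip
r=51=110011 popcount=4 -> skip
r=52=110100 popcount=3 -> skip
r=53=110101 popcount=4 -> skip
r=54=110110 popcount=4 -> skip
r=55=110111 popcount=5 -> skip
r=56=111000 popcount=3 -> skip
r=57=111001 popcount=4 -> skip
r=58=111010 popcount=4 -> skip
r=59=111011 popcount=5 -> skip
Kept rows: none

Answer: none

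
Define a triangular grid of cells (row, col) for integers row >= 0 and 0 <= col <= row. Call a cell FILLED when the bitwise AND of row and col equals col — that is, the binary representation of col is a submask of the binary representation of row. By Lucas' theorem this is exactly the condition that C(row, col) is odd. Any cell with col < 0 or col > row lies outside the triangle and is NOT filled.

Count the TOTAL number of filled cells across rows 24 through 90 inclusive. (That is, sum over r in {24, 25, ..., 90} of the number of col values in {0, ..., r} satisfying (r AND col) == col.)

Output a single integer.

r24=11000 pc2: +4 =4
r25=11001 pc3: +8 =12
r26=11010 pc3: +8 =20
r27=11011 pc4: +16 =36
r28=11100 pc3: +8 =44
r29=11101 pc4: +16 =60
r30=11110 pc4: +16 =76
r31=11111 pc5: +32 =108
r32=100000 pc1: +2 =110
r33=100001 pc2: +4 =114
r34=100010 pc2: +4 =118
r35=100011 pc3: +8 =126
r36=100100 pc2: +4 =130
r37=100101 pc3: +8 =138
r38=100110 pc3: +8 =146
r39=100111 pc4: +16 =162
r40=101000 pc2: +4 =166
r41=101001 pc3: +8 =174
r42=101010 pc3: +8 =182
r43=101011 pc4: +16 =198
r44=101100 pc3: +8 =206
r45=101101 pc4: +16 =222
r46=101110 pc4: +16 =238
r47=101111 pc5: +32 =270
r48=110000 pc2: +4 =274
r49=110001 pc3: +8 =282
r50=110010 pc3: +8 =290
r51=110011 pc4: +16 =306
r52=110100 pc3: +8 =314
r53=110101 pc4: +16 =330
r54=110110 pc4: +16 =346
r55=110111 pc5: +32 =378
r56=111000 pc3: +8 =386
r57=111001 pc4: +16 =402
r58=111010 pc4: +16 =418
r59=111011 pc5: +32 =450
r60=111100 pc4: +16 =466
r61=111101 pc5: +32 =498
r62=111110 pc5: +32 =530
r63=111111 pc6: +64 =594
r64=1000000 pc1: +2 =596
r65=1000001 pc2: +4 =600
r66=1000010 pc2: +4 =604
r67=1000011 pc3: +8 =612
r68=1000100 pc2: +4 =616
r69=1000101 pc3: +8 =624
r70=1000110 pc3: +8 =632
r71=1000111 pc4: +16 =648
r72=1001000 pc2: +4 =652
r73=1001001 pc3: +8 =660
r74=1001010 pc3: +8 =668
r75=1001011 pc4: +16 =684
r76=1001100 pc3: +8 =692
r77=1001101 pc4: +16 =708
r78=1001110 pc4: +16 =724
r79=1001111 pc5: +32 =756
r80=1010000 pc2: +4 =760
r81=1010001 pc3: +8 =768
r82=1010010 pc3: +8 =776
r83=1010011 pc4: +16 =792
r84=1010100 pc3: +8 =800
r85=1010101 pc4: +16 =816
r86=1010110 pc4: +16 =832
r87=1010111 pc5: +32 =864
r88=1011000 pc3: +8 =872
r89=1011001 pc4: +16 =888
r90=1011010 pc4: +16 =904

Answer: 904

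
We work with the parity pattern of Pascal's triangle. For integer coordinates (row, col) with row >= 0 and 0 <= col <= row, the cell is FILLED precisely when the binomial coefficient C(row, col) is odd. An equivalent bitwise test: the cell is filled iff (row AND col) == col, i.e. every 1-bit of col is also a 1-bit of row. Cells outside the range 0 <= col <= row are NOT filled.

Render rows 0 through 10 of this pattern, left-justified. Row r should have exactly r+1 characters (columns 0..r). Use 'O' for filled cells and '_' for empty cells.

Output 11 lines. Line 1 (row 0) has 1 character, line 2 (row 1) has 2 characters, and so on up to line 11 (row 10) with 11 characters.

Answer: O
OO
O_O
OOOO
O___O
OO__OO
O_O_O_O
OOOOOOOO
O_______O
OO______OO
O_O_____O_O

Derivation:
r0=0: O
r1=1: OO
r2=10: O_O
r3=11: OOOO
r4=100: O___O
r5=101: OO__OO
r6=110: O_O_O_O
r7=111: OOOOOOOO
r8=1000: O_______O
r9=1001: OO______OO
r10=1010: O_O_____O_O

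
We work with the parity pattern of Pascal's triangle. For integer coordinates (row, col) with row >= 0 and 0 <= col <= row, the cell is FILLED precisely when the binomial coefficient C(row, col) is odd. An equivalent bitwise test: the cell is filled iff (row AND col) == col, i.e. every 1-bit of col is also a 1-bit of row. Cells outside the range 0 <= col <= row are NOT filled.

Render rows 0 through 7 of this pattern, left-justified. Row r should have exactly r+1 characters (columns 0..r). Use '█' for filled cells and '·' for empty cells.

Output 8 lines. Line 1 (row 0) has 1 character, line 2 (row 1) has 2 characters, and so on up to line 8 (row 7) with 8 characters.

r0=0: █
r1=1: ██
r2=10: █·█
r3=11: ████
r4=100: █···█
r5=101: ██··██
r6=110: █·█·█·█
r7=111: ████████

Answer: █
██
█·█
████
█···█
██··██
█·█·█·█
████████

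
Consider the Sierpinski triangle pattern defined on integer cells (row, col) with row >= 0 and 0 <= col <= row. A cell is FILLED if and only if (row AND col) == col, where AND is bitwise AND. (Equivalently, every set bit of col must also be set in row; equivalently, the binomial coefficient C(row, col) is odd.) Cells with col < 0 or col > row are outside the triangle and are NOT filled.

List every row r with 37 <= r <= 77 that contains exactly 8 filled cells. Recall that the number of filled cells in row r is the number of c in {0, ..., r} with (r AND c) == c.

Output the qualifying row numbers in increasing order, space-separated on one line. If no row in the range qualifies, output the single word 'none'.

Answer: 37 38 41 42 44 49 50 52 56 67 69 70 73 74 76

Derivation:
Row r has 2^popcount(r) filled cells, so we need popcount(r) = log2(8) = 3.
Scan r = 37..77 and keep those with exactly 3 one-bits:
r=37=100101 popcount=3 -> KEEP
r=38=100110 popcount=3 -> KEEP
r=39=100111 popcount=4 -> skip
r=40=101000 popcount=2 -> skip
r=41=101001 popcount=3 -> KEEP
r=42=101010 popcount=3 -> KEEP
r=43=101011 popcount=4 -> skip
r=44=101100 popcount=3 -> KEEP
r=45=101101 popcount=4 -> skip
r=46=101110 popcount=4 -> skip
r=47=101111 popcount=5 -> skip
r=48=110000 popcount=2 -> skip
r=49=110001 popcount=3 -> KEEP
r=50=110010 popcount=3 -> KEEP
r=51=110011 popcount=4 -> skip
r=52=110100 popcount=3 -> KEEP
r=53=110101 popcount=4 -> skip
r=54=110110 popcount=4 -> skip
r=55=110111 popcount=5 -> skip
r=56=111000 popcount=3 -> KEEP
r=57=111001 popcount=4 -> skip
r=58=111010 popcount=4 -> skip
r=59=111011 popcount=5 -> skip
r=60=111100 popcount=4 -> skip
r=61=111101 popcount=5 -> skip
r=62=111110 popcount=5 -> skip
r=63=111111 popcount=6 -> skip
r=64=1000000 popcount=1 -> skip
r=65=1000001 popcount=2 -> skip
r=66=1000010 popcount=2 -> skip
r=67=1000011 popcount=3 -> KEEP
r=68=1000100 popcount=2 -> skip
r=69=1000101 popcount=3 -> KEEP
r=70=1000110 popcount=3 -> KEEP
r=71=1000111 popcount=4 -> skip
r=72=1001000 popcount=2 -> skip
r=73=1001001 popcount=3 -> KEEP
r=74=1001010 popcount=3 -> KEEP
r=75=1001011 popcount=4 -> skip
r=76=1001100 popcount=3 -> KEEP
r=77=1001101 popcount=4 -> skip
Kept rows: 37 38 41 42 44 49 50 52 56 67 69 70 73 74 76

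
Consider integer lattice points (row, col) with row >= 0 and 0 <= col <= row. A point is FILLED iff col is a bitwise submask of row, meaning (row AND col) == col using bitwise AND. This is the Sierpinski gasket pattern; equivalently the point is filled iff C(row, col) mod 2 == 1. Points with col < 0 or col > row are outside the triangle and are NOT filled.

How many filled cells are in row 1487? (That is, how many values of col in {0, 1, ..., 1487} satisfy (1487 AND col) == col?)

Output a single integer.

Answer: 256

Derivation:
1487 in binary = 10111001111
popcount(1487) = number of 1-bits in 10111001111 = 8
A col c satisfies (1487 AND c) == c iff every set bit of c is also set in 1487; each of the 8 set bits of 1487 can independently be on or off in c.
count = 2^8 = 256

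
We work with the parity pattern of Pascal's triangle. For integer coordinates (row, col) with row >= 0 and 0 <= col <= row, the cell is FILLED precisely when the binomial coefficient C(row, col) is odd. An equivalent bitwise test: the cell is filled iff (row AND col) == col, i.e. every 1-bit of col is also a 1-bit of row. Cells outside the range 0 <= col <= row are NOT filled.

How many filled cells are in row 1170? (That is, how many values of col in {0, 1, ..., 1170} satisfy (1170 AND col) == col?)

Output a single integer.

Answer: 16

Derivation:
1170 in binary = 10010010010
popcount(1170) = number of 1-bits in 10010010010 = 4
A col c satisfies (1170 AND c) == c iff every set bit of c is also set in 1170; each of the 4 set bits of 1170 can independently be on or off in c.
count = 2^4 = 16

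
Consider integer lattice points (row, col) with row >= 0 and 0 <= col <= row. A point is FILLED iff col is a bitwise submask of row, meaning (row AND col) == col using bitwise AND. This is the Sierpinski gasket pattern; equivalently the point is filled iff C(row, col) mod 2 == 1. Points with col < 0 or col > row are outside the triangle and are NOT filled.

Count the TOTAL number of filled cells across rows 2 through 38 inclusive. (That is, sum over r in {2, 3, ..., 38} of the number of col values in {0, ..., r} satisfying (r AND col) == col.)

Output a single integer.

Answer: 278

Derivation:
r2=10 pc1: +2 =2
r3=11 pc2: +4 =6
r4=100 pc1: +2 =8
r5=101 pc2: +4 =12
r6=110 pc2: +4 =16
r7=111 pc3: +8 =24
r8=1000 pc1: +2 =26
r9=1001 pc2: +4 =30
r10=1010 pc2: +4 =34
r11=1011 pc3: +8 =42
r12=1100 pc2: +4 =46
r13=1101 pc3: +8 =54
r14=1110 pc3: +8 =62
r15=1111 pc4: +16 =78
r16=10000 pc1: +2 =80
r17=10001 pc2: +4 =84
r18=10010 pc2: +4 =88
r19=10011 pc3: +8 =96
r20=10100 pc2: +4 =100
r21=10101 pc3: +8 =108
r22=10110 pc3: +8 =116
r23=10111 pc4: +16 =132
r24=11000 pc2: +4 =136
r25=11001 pc3: +8 =144
r26=11010 pc3: +8 =152
r27=11011 pc4: +16 =168
r28=11100 pc3: +8 =176
r29=11101 pc4: +16 =192
r30=11110 pc4: +16 =208
r31=11111 pc5: +32 =240
r32=100000 pc1: +2 =242
r33=100001 pc2: +4 =246
r34=100010 pc2: +4 =250
r35=100011 pc3: +8 =258
r36=100100 pc2: +4 =262
r37=100101 pc3: +8 =270
r38=100110 pc3: +8 =278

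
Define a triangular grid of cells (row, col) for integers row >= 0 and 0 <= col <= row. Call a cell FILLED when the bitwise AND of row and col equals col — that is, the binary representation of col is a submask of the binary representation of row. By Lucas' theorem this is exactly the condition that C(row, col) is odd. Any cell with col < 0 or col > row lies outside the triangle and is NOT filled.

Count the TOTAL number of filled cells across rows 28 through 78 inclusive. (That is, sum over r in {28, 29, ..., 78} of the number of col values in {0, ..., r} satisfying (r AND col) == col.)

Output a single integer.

Answer: 688

Derivation:
r28=11100 pc3: +8 =8
r29=11101 pc4: +16 =24
r30=11110 pc4: +16 =40
r31=11111 pc5: +32 =72
r32=100000 pc1: +2 =74
r33=100001 pc2: +4 =78
r34=100010 pc2: +4 =82
r35=100011 pc3: +8 =90
r36=100100 pc2: +4 =94
r37=100101 pc3: +8 =102
r38=100110 pc3: +8 =110
r39=100111 pc4: +16 =126
r40=101000 pc2: +4 =130
r41=101001 pc3: +8 =138
r42=101010 pc3: +8 =146
r43=101011 pc4: +16 =162
r44=101100 pc3: +8 =170
r45=101101 pc4: +16 =186
r46=101110 pc4: +16 =202
r47=101111 pc5: +32 =234
r48=110000 pc2: +4 =238
r49=110001 pc3: +8 =246
r50=110010 pc3: +8 =254
r51=110011 pc4: +16 =270
r52=110100 pc3: +8 =278
r53=110101 pc4: +16 =294
r54=110110 pc4: +16 =310
r55=110111 pc5: +32 =342
r56=111000 pc3: +8 =350
r57=111001 pc4: +16 =366
r58=111010 pc4: +16 =382
r59=111011 pc5: +32 =414
r60=111100 pc4: +16 =430
r61=111101 pc5: +32 =462
r62=111110 pc5: +32 =494
r63=111111 pc6: +64 =558
r64=1000000 pc1: +2 =560
r65=1000001 pc2: +4 =564
r66=1000010 pc2: +4 =568
r67=1000011 pc3: +8 =576
r68=1000100 pc2: +4 =580
r69=1000101 pc3: +8 =588
r70=1000110 pc3: +8 =596
r71=1000111 pc4: +16 =612
r72=1001000 pc2: +4 =616
r73=1001001 pc3: +8 =624
r74=1001010 pc3: +8 =632
r75=1001011 pc4: +16 =648
r76=1001100 pc3: +8 =656
r77=1001101 pc4: +16 =672
r78=1001110 pc4: +16 =688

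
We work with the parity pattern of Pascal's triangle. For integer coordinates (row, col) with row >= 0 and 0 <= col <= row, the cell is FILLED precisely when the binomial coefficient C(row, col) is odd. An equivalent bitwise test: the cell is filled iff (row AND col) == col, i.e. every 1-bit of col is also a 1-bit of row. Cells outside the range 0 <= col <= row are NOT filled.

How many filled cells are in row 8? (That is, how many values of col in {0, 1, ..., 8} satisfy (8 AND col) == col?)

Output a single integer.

8 in binary = 1000
popcount(8) = number of 1-bits in 1000 = 1
A col c satisfies (8 AND c) == c iff every set bit of c is also set in 8; each of the 1 set bits of 8 can independently be on or off in c.
count = 2^1 = 2

Answer: 2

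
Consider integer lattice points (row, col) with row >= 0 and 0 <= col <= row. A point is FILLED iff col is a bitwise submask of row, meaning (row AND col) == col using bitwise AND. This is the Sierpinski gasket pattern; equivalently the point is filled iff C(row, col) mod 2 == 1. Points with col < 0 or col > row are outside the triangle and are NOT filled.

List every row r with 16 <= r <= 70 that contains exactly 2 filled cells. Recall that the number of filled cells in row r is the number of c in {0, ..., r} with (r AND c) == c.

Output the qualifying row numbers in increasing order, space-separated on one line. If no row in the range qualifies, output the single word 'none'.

Answer: 16 32 64

Derivation:
Row r has 2^popcount(r) filled cells, so we need popcount(r) = log2(2) = 1.
Scan r = 16..70 and keep those with exactly 1 one-bits:
r=16=10000 popcount=1 -> KEEP
r=17=10001 popcount=2 -> skip
r=18=10010 popcount=2 -> skip
r=19=10011 popcount=3 -> skip
r=20=10100 popcount=2 -> skip
r=21=10101 popcount=3 -> skip
r=22=10110 popcount=3 -> skip
r=23=10111 popcount=4 -> skip
r=24=11000 popcount=2 -> skip
r=25=11001 popcount=3 -> skip
r=26=11010 popcount=3 -> skip
r=27=11011 popcount=4 -> skip
r=28=11100 popcount=3 -> skip
r=29=11101 popcount=4 -> skip
r=30=11110 popcount=4 -> skip
r=31=11111 popcount=5 -> skip
r=32=100000 popcount=1 -> KEEP
r=33=100001 popcount=2 -> skip
r=34=100010 popcount=2 -> skip
r=35=100011 popcount=3 -> skip
r=36=100100 popcount=2 -> skip
r=37=100101 popcount=3 -> skip
r=38=100110 popcount=3 -> skip
r=39=100111 popcount=4 -> skip
r=40=101000 popcount=2 -> skip
r=41=101001 popcount=3 -> skip
r=42=101010 popcount=3 -> skip
r=43=101011 popcount=4 -> skip
r=44=101100 popcount=3 -> skip
r=45=101101 popcount=4 -> skip
r=46=101110 popcount=4 -> skip
r=47=101111 popcount=5 -> skip
r=48=110000 popcount=2 -> skip
r=49=110001 popcount=3 -> skip
r=50=110010 popcount=3 -> skip
r=51=110011 popcount=4 -> skip
r=52=110100 popcount=3 -> skip
r=53=110101 popcount=4 -> skip
r=54=110110 popcount=4 -> skip
r=55=110111 popcount=5 -> skip
r=56=111000 popcount=3 -> skip
r=57=111001 popcount=4 -> skip
r=58=111010 popcount=4 -> skip
r=59=111011 popcount=5 -> skip
r=60=111100 popcount=4 -> skip
r=61=111101 popcount=5 -> skip
r=62=111110 popcount=5 -> skip
r=63=111111 popcount=6 -> skip
r=64=1000000 popcount=1 -> KEEP
r=65=1000001 popcount=2 -> skip
r=66=1000010 popcount=2 -> skip
r=67=1000011 popcount=3 -> skip
r=68=1000100 popcount=2 -> skip
r=69=1000101 popcount=3 -> skip
r=70=1000110 popcount=3 -> skip
Kept rows: 16 32 64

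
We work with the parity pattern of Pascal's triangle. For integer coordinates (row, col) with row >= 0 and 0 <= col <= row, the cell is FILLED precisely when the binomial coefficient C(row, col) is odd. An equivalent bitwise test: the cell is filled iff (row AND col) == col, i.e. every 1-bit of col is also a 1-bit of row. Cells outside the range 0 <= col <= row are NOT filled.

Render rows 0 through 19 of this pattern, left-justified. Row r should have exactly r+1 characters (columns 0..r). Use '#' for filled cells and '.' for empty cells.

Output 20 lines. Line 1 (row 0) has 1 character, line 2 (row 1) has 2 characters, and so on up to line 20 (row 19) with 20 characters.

r0=0: #
r1=1: ##
r2=10: #.#
r3=11: ####
r4=100: #...#
r5=101: ##..##
r6=110: #.#.#.#
r7=111: ########
r8=1000: #.......#
r9=1001: ##......##
r10=1010: #.#.....#.#
r11=1011: ####....####
r12=1100: #...#...#...#
r13=1101: ##..##..##..##
r14=1110: #.#.#.#.#.#.#.#
r15=1111: ################
r16=10000: #...............#
r17=10001: ##..............##
r18=10010: #.#.............#.#
r19=10011: ####............####

Answer: #
##
#.#
####
#...#
##..##
#.#.#.#
########
#.......#
##......##
#.#.....#.#
####....####
#...#...#...#
##..##..##..##
#.#.#.#.#.#.#.#
################
#...............#
##..............##
#.#.............#.#
####............####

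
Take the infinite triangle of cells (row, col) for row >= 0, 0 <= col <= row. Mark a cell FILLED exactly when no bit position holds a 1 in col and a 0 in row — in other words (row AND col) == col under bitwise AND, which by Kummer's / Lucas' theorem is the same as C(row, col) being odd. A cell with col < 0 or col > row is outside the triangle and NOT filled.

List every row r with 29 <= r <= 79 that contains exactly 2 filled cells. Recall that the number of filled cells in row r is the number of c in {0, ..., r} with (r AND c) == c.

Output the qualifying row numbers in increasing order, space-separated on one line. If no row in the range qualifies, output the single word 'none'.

Row r has 2^popcount(r) filled cells, so we need popcount(r) = log2(2) = 1.
Scan r = 29..79 and keep those with exactly 1 one-bits:
r=29=11101 popcount=4 -> skip
r=30=11110 popcount=4 -> skip
r=31=11111 popcount=5 -> skip
r=32=100000 popcount=1 -> KEEP
r=33=100001 popcount=2 -> skip
r=34=100010 popcount=2 -> skip
r=35=100011 popcount=3 -> skip
r=36=100100 popcount=2 -> skip
r=37=100101 popcount=3 -> skip
r=38=100110 popcount=3 -> skip
r=39=100111 popcount=4 -> skip
r=40=101000 popcount=2 -> skip
r=41=101001 popcount=3 -> skip
r=42=101010 popcount=3 -> skip
r=43=101011 popcount=4 -> skip
r=44=101100 popcount=3 -> skip
r=45=101101 popcount=4 -> skip
r=46=101110 popcount=4 -> skip
r=47=101111 popcount=5 -> skip
r=48=110000 popcount=2 -> skip
r=49=110001 popcount=3 -> skip
r=50=110010 popcount=3 -> skip
r=51=110011 popcount=4 -> skip
r=52=110100 popcount=3 -> skip
r=53=110101 popcount=4 -> skip
r=54=110110 popcount=4 -> skip
r=55=110111 popcount=5 -> skip
r=56=111000 popcount=3 -> skip
r=57=111001 popcount=4 -> skip
r=58=111010 popcount=4 -> skip
r=59=111011 popcount=5 -> skip
r=60=111100 popcount=4 -> skip
r=61=111101 popcount=5 -> skip
r=62=111110 popcount=5 -> skip
r=63=111111 popcount=6 -> skip
r=64=1000000 popcount=1 -> KEEP
r=65=1000001 popcount=2 -> skip
r=66=1000010 popcount=2 -> skip
r=67=1000011 popcount=3 -> skip
r=68=1000100 popcount=2 -> skip
r=69=1000101 popcount=3 -> skip
r=70=1000110 popcount=3 -> skip
r=71=1000111 popcount=4 -> skip
r=72=1001000 popcount=2 -> skip
r=73=1001001 popcount=3 -> skip
r=74=1001010 popcount=3 -> skip
r=75=1001011 popcount=4 -> skip
r=76=1001100 popcount=3 -> skip
r=77=1001101 popcount=4 -> skip
r=78=1001110 popcount=4 -> skip
r=79=1001111 popcount=5 -> skip
Kept rows: 32 64

Answer: 32 64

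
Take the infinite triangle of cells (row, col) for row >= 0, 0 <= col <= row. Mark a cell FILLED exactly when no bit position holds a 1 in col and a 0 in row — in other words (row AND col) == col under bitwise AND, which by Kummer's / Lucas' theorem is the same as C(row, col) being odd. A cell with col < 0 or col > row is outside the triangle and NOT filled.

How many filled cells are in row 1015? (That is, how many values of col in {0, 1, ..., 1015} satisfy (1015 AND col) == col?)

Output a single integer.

1015 in binary = 1111110111
popcount(1015) = number of 1-bits in 1111110111 = 9
A col c satisfies (1015 AND c) == c iff every set bit of c is also set in 1015; each of the 9 set bits of 1015 can independently be on or off in c.
count = 2^9 = 512

Answer: 512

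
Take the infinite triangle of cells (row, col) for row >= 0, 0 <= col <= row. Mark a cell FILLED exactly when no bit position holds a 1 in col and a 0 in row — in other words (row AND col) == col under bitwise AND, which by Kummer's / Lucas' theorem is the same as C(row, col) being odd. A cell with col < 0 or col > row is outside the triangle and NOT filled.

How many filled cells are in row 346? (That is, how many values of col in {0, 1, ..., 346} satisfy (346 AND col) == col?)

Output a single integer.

Answer: 32

Derivation:
346 in binary = 101011010
popcount(346) = number of 1-bits in 101011010 = 5
A col c satisfies (346 AND c) == c iff every set bit of c is also set in 346; each of the 5 set bits of 346 can independently be on or off in c.
count = 2^5 = 32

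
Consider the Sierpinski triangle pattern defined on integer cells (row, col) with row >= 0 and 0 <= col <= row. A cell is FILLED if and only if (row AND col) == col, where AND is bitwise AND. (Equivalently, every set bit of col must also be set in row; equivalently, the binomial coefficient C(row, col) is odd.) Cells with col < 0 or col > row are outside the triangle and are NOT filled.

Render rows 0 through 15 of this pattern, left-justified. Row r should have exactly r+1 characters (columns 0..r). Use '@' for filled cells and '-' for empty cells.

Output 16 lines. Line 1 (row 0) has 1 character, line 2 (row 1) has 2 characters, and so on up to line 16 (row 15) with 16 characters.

r0=0: @
r1=1: @@
r2=10: @-@
r3=11: @@@@
r4=100: @---@
r5=101: @@--@@
r6=110: @-@-@-@
r7=111: @@@@@@@@
r8=1000: @-------@
r9=1001: @@------@@
r10=1010: @-@-----@-@
r11=1011: @@@@----@@@@
r12=1100: @---@---@---@
r13=1101: @@--@@--@@--@@
r14=1110: @-@-@-@-@-@-@-@
r15=1111: @@@@@@@@@@@@@@@@

Answer: @
@@
@-@
@@@@
@---@
@@--@@
@-@-@-@
@@@@@@@@
@-------@
@@------@@
@-@-----@-@
@@@@----@@@@
@---@---@---@
@@--@@--@@--@@
@-@-@-@-@-@-@-@
@@@@@@@@@@@@@@@@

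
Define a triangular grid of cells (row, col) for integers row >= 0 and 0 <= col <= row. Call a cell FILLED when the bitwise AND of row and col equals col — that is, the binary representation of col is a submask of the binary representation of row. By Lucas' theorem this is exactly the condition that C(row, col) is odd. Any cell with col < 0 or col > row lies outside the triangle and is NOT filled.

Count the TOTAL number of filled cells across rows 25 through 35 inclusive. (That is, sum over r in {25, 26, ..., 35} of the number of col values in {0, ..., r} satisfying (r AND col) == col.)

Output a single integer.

r25=11001 pc3: +8 =8
r26=11010 pc3: +8 =16
r27=11011 pc4: +16 =32
r28=11100 pc3: +8 =40
r29=11101 pc4: +16 =56
r30=11110 pc4: +16 =72
r31=11111 pc5: +32 =104
r32=100000 pc1: +2 =106
r33=100001 pc2: +4 =110
r34=100010 pc2: +4 =114
r35=100011 pc3: +8 =122

Answer: 122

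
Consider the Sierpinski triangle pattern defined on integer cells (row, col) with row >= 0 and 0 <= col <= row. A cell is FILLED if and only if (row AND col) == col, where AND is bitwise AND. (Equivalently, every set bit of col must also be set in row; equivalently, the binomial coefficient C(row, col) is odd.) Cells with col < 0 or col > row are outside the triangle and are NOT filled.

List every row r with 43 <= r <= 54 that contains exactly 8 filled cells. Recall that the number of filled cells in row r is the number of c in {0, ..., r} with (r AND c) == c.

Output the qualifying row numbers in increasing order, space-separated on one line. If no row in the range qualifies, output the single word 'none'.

Answer: 44 49 50 52

Derivation:
Row r has 2^popcount(r) filled cells, so we need popcount(r) = log2(8) = 3.
Scan r = 43..54 and keep those with exactly 3 one-bits:
r=43=101011 popcount=4 -> skip
r=44=101100 popcount=3 -> KEEP
r=45=101101 popcount=4 -> skip
r=46=101110 popcount=4 -> skip
r=47=101111 popcount=5 -> skip
r=48=110000 popcount=2 -> skip
r=49=110001 popcount=3 -> KEEP
r=50=110010 popcount=3 -> KEEP
r=51=110011 popcount=4 -> skip
r=52=110100 popcount=3 -> KEEP
r=53=110101 popcount=4 -> skip
r=54=110110 popcount=4 -> skip
Kept rows: 44 49 50 52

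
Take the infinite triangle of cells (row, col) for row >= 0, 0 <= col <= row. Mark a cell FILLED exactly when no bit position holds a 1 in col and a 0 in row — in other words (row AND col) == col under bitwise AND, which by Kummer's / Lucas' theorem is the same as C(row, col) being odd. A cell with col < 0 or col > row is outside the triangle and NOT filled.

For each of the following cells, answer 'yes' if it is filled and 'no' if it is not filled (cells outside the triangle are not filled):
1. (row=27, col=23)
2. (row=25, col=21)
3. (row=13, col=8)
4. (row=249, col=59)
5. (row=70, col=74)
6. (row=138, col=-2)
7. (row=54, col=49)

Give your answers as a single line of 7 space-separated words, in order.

(27,23): row=0b11011, col=0b10111, row AND col = 0b10011 = 19; 19 != 23 -> empty
(25,21): row=0b11001, col=0b10101, row AND col = 0b10001 = 17; 17 != 21 -> empty
(13,8): row=0b1101, col=0b1000, row AND col = 0b1000 = 8; 8 == 8 -> filled
(249,59): row=0b11111001, col=0b111011, row AND col = 0b111001 = 57; 57 != 59 -> empty
(70,74): col outside [0, 70] -> not filled
(138,-2): col outside [0, 138] -> not filled
(54,49): row=0b110110, col=0b110001, row AND col = 0b110000 = 48; 48 != 49 -> empty

Answer: no no yes no no no no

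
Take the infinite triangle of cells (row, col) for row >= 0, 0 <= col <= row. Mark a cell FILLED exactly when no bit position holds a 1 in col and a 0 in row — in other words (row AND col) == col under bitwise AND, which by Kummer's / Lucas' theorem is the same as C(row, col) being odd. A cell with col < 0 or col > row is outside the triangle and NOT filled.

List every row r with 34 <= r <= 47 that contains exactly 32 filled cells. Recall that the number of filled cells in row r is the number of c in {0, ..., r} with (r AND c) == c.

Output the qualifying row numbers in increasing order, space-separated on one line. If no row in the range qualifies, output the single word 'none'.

Row r has 2^popcount(r) filled cells, so we need popcount(r) = log2(32) = 5.
Scan r = 34..47 and keep those with exactly 5 one-bits:
r=34=100010 popcount=2 -> skip
r=35=100011 popcount=3 -> skip
r=36=100100 popcount=2 -> skip
r=37=100101 popcount=3 -> skip
r=38=100110 popcount=3 -> skip
r=39=100111 popcount=4 -> skip
r=40=101000 popcount=2 -> skip
r=41=101001 popcount=3 -> skip
r=42=101010 popcount=3 -> skip
r=43=101011 popcount=4 -> skip
r=44=101100 popcount=3 -> skip
r=45=101101 popcount=4 -> skip
r=46=101110 popcount=4 -> skip
r=47=101111 popcount=5 -> KEEP
Kept rows: 47

Answer: 47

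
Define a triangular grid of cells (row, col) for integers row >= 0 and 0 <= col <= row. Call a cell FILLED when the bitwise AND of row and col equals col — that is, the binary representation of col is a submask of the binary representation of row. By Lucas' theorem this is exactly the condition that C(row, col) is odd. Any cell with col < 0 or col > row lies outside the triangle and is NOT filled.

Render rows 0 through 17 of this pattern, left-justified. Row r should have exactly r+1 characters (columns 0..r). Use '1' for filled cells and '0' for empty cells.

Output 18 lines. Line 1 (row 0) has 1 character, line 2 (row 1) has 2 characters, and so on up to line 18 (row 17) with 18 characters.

Answer: 1
11
101
1111
10001
110011
1010101
11111111
100000001
1100000011
10100000101
111100001111
1000100010001
11001100110011
101010101010101
1111111111111111
10000000000000001
110000000000000011

Derivation:
r0=0: 1
r1=1: 11
r2=10: 101
r3=11: 1111
r4=100: 10001
r5=101: 110011
r6=110: 1010101
r7=111: 11111111
r8=1000: 100000001
r9=1001: 1100000011
r10=1010: 10100000101
r11=1011: 111100001111
r12=1100: 1000100010001
r13=1101: 11001100110011
r14=1110: 101010101010101
r15=1111: 1111111111111111
r16=10000: 10000000000000001
r17=10001: 110000000000000011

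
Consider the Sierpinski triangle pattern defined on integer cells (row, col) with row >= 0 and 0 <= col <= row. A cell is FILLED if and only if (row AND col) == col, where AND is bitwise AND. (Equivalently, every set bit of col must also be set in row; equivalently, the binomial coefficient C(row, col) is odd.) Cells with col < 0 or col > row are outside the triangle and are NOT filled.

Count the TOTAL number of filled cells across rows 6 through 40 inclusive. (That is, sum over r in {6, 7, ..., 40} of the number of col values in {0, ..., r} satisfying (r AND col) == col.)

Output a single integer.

Answer: 286

Derivation:
r6=110 pc2: +4 =4
r7=111 pc3: +8 =12
r8=1000 pc1: +2 =14
r9=1001 pc2: +4 =18
r10=1010 pc2: +4 =22
r11=1011 pc3: +8 =30
r12=1100 pc2: +4 =34
r13=1101 pc3: +8 =42
r14=1110 pc3: +8 =50
r15=1111 pc4: +16 =66
r16=10000 pc1: +2 =68
r17=10001 pc2: +4 =72
r18=10010 pc2: +4 =76
r19=10011 pc3: +8 =84
r20=10100 pc2: +4 =88
r21=10101 pc3: +8 =96
r22=10110 pc3: +8 =104
r23=10111 pc4: +16 =120
r24=11000 pc2: +4 =124
r25=11001 pc3: +8 =132
r26=11010 pc3: +8 =140
r27=11011 pc4: +16 =156
r28=11100 pc3: +8 =164
r29=11101 pc4: +16 =180
r30=11110 pc4: +16 =196
r31=11111 pc5: +32 =228
r32=100000 pc1: +2 =230
r33=100001 pc2: +4 =234
r34=100010 pc2: +4 =238
r35=100011 pc3: +8 =246
r36=100100 pc2: +4 =250
r37=100101 pc3: +8 =258
r38=100110 pc3: +8 =266
r39=100111 pc4: +16 =282
r40=101000 pc2: +4 =286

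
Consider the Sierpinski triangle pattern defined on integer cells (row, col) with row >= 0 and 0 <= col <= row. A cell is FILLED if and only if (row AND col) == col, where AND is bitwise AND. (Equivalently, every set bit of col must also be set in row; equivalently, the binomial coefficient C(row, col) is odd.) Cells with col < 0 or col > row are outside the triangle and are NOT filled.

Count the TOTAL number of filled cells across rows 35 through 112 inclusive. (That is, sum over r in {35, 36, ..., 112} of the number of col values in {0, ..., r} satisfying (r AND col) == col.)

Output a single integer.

Answer: 1294

Derivation:
r35=100011 pc3: +8 =8
r36=100100 pc2: +4 =12
r37=100101 pc3: +8 =20
r38=100110 pc3: +8 =28
r39=100111 pc4: +16 =44
r40=101000 pc2: +4 =48
r41=101001 pc3: +8 =56
r42=101010 pc3: +8 =64
r43=101011 pc4: +16 =80
r44=101100 pc3: +8 =88
r45=101101 pc4: +16 =104
r46=101110 pc4: +16 =120
r47=101111 pc5: +32 =152
r48=110000 pc2: +4 =156
r49=110001 pc3: +8 =164
r50=110010 pc3: +8 =172
r51=110011 pc4: +16 =188
r52=110100 pc3: +8 =196
r53=110101 pc4: +16 =212
r54=110110 pc4: +16 =228
r55=110111 pc5: +32 =260
r56=111000 pc3: +8 =268
r57=111001 pc4: +16 =284
r58=111010 pc4: +16 =300
r59=111011 pc5: +32 =332
r60=111100 pc4: +16 =348
r61=111101 pc5: +32 =380
r62=111110 pc5: +32 =412
r63=111111 pc6: +64 =476
r64=1000000 pc1: +2 =478
r65=1000001 pc2: +4 =482
r66=1000010 pc2: +4 =486
r67=1000011 pc3: +8 =494
r68=1000100 pc2: +4 =498
r69=1000101 pc3: +8 =506
r70=1000110 pc3: +8 =514
r71=1000111 pc4: +16 =530
r72=1001000 pc2: +4 =534
r73=1001001 pc3: +8 =542
r74=1001010 pc3: +8 =550
r75=1001011 pc4: +16 =566
r76=1001100 pc3: +8 =574
r77=1001101 pc4: +16 =590
r78=1001110 pc4: +16 =606
r79=1001111 pc5: +32 =638
r80=1010000 pc2: +4 =642
r81=1010001 pc3: +8 =650
r82=1010010 pc3: +8 =658
r83=1010011 pc4: +16 =674
r84=1010100 pc3: +8 =682
r85=1010101 pc4: +16 =698
r86=1010110 pc4: +16 =714
r87=1010111 pc5: +32 =746
r88=1011000 pc3: +8 =754
r89=1011001 pc4: +16 =770
r90=1011010 pc4: +16 =786
r91=1011011 pc5: +32 =818
r92=1011100 pc4: +16 =834
r93=1011101 pc5: +32 =866
r94=1011110 pc5: +32 =898
r95=1011111 pc6: +64 =962
r96=1100000 pc2: +4 =966
r97=1100001 pc3: +8 =974
r98=1100010 pc3: +8 =982
r99=1100011 pc4: +16 =998
r100=1100100 pc3: +8 =1006
r101=1100101 pc4: +16 =1022
r102=1100110 pc4: +16 =1038
r103=1100111 pc5: +32 =1070
r104=1101000 pc3: +8 =1078
r105=1101001 pc4: +16 =1094
r106=1101010 pc4: +16 =1110
r107=1101011 pc5: +32 =1142
r108=1101100 pc4: +16 =1158
r109=1101101 pc5: +32 =1190
r110=1101110 pc5: +32 =1222
r111=1101111 pc6: +64 =1286
r112=1110000 pc3: +8 =1294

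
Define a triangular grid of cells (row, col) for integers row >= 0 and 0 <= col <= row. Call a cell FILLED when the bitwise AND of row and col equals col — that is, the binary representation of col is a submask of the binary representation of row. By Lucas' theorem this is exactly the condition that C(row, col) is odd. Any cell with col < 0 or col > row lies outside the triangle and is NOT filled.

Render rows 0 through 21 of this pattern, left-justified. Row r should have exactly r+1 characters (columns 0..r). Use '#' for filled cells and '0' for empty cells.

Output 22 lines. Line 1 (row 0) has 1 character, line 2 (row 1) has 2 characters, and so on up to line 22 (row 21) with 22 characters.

Answer: #
##
#0#
####
#000#
##00##
#0#0#0#
########
#0000000#
##000000##
#0#00000#0#
####0000####
#000#000#000#
##00##00##00##
#0#0#0#0#0#0#0#
################
#000000000000000#
##00000000000000##
#0#0000000000000#0#
####000000000000####
#000#00000000000#000#
##00##0000000000##00##

Derivation:
r0=0: #
r1=1: ##
r2=10: #0#
r3=11: ####
r4=100: #000#
r5=101: ##00##
r6=110: #0#0#0#
r7=111: ########
r8=1000: #0000000#
r9=1001: ##000000##
r10=1010: #0#00000#0#
r11=1011: ####0000####
r12=1100: #000#000#000#
r13=1101: ##00##00##00##
r14=1110: #0#0#0#0#0#0#0#
r15=1111: ################
r16=10000: #000000000000000#
r17=10001: ##00000000000000##
r18=10010: #0#0000000000000#0#
r19=10011: ####000000000000####
r20=10100: #000#00000000000#000#
r21=10101: ##00##0000000000##00##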